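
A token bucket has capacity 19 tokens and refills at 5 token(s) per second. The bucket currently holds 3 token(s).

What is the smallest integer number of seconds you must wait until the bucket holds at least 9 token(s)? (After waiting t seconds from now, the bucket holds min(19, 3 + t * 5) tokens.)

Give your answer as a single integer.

Need 3 + t * 5 >= 9, so t >= 6/5.
Smallest integer t = ceil(6/5) = 2.

Answer: 2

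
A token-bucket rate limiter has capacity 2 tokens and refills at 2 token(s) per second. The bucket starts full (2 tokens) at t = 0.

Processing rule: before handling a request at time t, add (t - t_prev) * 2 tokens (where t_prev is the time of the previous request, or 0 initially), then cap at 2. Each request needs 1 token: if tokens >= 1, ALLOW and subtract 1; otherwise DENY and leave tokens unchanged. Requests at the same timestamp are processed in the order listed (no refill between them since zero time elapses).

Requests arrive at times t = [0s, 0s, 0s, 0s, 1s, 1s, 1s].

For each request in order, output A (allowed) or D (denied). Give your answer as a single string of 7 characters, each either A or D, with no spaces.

Answer: AADDAAD

Derivation:
Simulating step by step:
  req#1 t=0s: ALLOW
  req#2 t=0s: ALLOW
  req#3 t=0s: DENY
  req#4 t=0s: DENY
  req#5 t=1s: ALLOW
  req#6 t=1s: ALLOW
  req#7 t=1s: DENY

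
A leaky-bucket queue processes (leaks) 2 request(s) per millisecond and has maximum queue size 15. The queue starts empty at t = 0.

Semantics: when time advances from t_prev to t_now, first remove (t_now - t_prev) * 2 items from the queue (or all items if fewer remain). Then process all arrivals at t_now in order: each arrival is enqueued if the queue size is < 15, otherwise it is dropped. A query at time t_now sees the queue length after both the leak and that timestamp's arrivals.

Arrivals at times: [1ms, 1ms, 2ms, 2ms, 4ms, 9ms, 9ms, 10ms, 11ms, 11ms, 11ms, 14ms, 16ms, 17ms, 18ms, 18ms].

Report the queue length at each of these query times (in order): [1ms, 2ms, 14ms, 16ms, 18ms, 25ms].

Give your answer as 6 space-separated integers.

Answer: 2 2 1 1 2 0

Derivation:
Queue lengths at query times:
  query t=1ms: backlog = 2
  query t=2ms: backlog = 2
  query t=14ms: backlog = 1
  query t=16ms: backlog = 1
  query t=18ms: backlog = 2
  query t=25ms: backlog = 0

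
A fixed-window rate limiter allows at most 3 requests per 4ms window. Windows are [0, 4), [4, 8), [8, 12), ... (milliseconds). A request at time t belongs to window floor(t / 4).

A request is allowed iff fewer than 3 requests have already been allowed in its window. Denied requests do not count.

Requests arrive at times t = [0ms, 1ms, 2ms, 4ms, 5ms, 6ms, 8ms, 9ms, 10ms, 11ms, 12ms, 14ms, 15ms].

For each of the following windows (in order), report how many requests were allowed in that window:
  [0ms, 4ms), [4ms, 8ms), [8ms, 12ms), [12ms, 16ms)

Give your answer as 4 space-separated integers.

Answer: 3 3 3 3

Derivation:
Processing requests:
  req#1 t=0ms (window 0): ALLOW
  req#2 t=1ms (window 0): ALLOW
  req#3 t=2ms (window 0): ALLOW
  req#4 t=4ms (window 1): ALLOW
  req#5 t=5ms (window 1): ALLOW
  req#6 t=6ms (window 1): ALLOW
  req#7 t=8ms (window 2): ALLOW
  req#8 t=9ms (window 2): ALLOW
  req#9 t=10ms (window 2): ALLOW
  req#10 t=11ms (window 2): DENY
  req#11 t=12ms (window 3): ALLOW
  req#12 t=14ms (window 3): ALLOW
  req#13 t=15ms (window 3): ALLOW

Allowed counts by window: 3 3 3 3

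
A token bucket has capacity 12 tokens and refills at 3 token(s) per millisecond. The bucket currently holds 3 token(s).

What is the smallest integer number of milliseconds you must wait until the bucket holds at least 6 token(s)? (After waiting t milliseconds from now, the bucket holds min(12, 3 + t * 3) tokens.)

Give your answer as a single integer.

Answer: 1

Derivation:
Need 3 + t * 3 >= 6, so t >= 3/3.
Smallest integer t = ceil(3/3) = 1.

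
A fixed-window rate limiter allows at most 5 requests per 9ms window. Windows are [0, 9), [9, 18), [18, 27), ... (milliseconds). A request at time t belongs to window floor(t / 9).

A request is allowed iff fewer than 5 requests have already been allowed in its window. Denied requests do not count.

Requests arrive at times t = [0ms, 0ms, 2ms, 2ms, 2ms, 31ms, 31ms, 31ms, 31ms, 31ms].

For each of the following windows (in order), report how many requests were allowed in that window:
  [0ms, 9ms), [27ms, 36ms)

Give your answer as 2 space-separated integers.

Answer: 5 5

Derivation:
Processing requests:
  req#1 t=0ms (window 0): ALLOW
  req#2 t=0ms (window 0): ALLOW
  req#3 t=2ms (window 0): ALLOW
  req#4 t=2ms (window 0): ALLOW
  req#5 t=2ms (window 0): ALLOW
  req#6 t=31ms (window 3): ALLOW
  req#7 t=31ms (window 3): ALLOW
  req#8 t=31ms (window 3): ALLOW
  req#9 t=31ms (window 3): ALLOW
  req#10 t=31ms (window 3): ALLOW

Allowed counts by window: 5 5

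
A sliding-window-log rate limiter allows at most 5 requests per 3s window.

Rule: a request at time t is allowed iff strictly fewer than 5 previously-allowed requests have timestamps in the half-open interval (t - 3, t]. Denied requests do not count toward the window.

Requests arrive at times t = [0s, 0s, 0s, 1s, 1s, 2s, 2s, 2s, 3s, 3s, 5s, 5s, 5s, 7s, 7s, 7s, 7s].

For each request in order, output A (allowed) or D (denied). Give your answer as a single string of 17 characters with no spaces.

Answer: AAAAADDDAAAAAAADD

Derivation:
Tracking allowed requests in the window:
  req#1 t=0s: ALLOW
  req#2 t=0s: ALLOW
  req#3 t=0s: ALLOW
  req#4 t=1s: ALLOW
  req#5 t=1s: ALLOW
  req#6 t=2s: DENY
  req#7 t=2s: DENY
  req#8 t=2s: DENY
  req#9 t=3s: ALLOW
  req#10 t=3s: ALLOW
  req#11 t=5s: ALLOW
  req#12 t=5s: ALLOW
  req#13 t=5s: ALLOW
  req#14 t=7s: ALLOW
  req#15 t=7s: ALLOW
  req#16 t=7s: DENY
  req#17 t=7s: DENY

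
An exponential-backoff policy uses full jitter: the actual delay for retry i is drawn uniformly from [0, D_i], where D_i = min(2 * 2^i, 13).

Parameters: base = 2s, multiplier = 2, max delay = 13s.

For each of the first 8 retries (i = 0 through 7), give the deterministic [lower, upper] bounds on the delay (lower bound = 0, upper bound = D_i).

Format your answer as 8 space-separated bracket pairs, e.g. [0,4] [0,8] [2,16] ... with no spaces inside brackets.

Computing bounds per retry:
  i=0: D_i=min(2*2^0,13)=2, bounds=[0,2]
  i=1: D_i=min(2*2^1,13)=4, bounds=[0,4]
  i=2: D_i=min(2*2^2,13)=8, bounds=[0,8]
  i=3: D_i=min(2*2^3,13)=13, bounds=[0,13]
  i=4: D_i=min(2*2^4,13)=13, bounds=[0,13]
  i=5: D_i=min(2*2^5,13)=13, bounds=[0,13]
  i=6: D_i=min(2*2^6,13)=13, bounds=[0,13]
  i=7: D_i=min(2*2^7,13)=13, bounds=[0,13]

Answer: [0,2] [0,4] [0,8] [0,13] [0,13] [0,13] [0,13] [0,13]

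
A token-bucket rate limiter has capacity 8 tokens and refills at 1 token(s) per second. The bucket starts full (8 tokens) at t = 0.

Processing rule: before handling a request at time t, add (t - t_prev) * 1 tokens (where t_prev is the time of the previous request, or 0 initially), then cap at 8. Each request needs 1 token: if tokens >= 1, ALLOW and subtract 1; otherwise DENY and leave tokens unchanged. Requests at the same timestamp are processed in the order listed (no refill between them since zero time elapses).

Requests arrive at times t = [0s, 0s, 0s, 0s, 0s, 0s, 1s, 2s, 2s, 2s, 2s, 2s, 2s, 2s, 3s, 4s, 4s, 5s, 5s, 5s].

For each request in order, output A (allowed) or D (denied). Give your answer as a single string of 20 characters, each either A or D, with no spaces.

Simulating step by step:
  req#1 t=0s: ALLOW
  req#2 t=0s: ALLOW
  req#3 t=0s: ALLOW
  req#4 t=0s: ALLOW
  req#5 t=0s: ALLOW
  req#6 t=0s: ALLOW
  req#7 t=1s: ALLOW
  req#8 t=2s: ALLOW
  req#9 t=2s: ALLOW
  req#10 t=2s: ALLOW
  req#11 t=2s: DENY
  req#12 t=2s: DENY
  req#13 t=2s: DENY
  req#14 t=2s: DENY
  req#15 t=3s: ALLOW
  req#16 t=4s: ALLOW
  req#17 t=4s: DENY
  req#18 t=5s: ALLOW
  req#19 t=5s: DENY
  req#20 t=5s: DENY

Answer: AAAAAAAAAADDDDAADADD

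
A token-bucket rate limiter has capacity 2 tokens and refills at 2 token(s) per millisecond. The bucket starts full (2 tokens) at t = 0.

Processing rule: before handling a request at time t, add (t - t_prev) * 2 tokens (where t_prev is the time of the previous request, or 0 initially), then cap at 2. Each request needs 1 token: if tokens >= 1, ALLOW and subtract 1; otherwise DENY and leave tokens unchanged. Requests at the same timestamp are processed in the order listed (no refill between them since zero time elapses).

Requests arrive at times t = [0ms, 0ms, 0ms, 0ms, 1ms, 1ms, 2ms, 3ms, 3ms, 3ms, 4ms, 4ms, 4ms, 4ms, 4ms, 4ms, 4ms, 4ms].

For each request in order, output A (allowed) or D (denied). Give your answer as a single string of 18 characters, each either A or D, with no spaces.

Simulating step by step:
  req#1 t=0ms: ALLOW
  req#2 t=0ms: ALLOW
  req#3 t=0ms: DENY
  req#4 t=0ms: DENY
  req#5 t=1ms: ALLOW
  req#6 t=1ms: ALLOW
  req#7 t=2ms: ALLOW
  req#8 t=3ms: ALLOW
  req#9 t=3ms: ALLOW
  req#10 t=3ms: DENY
  req#11 t=4ms: ALLOW
  req#12 t=4ms: ALLOW
  req#13 t=4ms: DENY
  req#14 t=4ms: DENY
  req#15 t=4ms: DENY
  req#16 t=4ms: DENY
  req#17 t=4ms: DENY
  req#18 t=4ms: DENY

Answer: AADDAAAAADAADDDDDD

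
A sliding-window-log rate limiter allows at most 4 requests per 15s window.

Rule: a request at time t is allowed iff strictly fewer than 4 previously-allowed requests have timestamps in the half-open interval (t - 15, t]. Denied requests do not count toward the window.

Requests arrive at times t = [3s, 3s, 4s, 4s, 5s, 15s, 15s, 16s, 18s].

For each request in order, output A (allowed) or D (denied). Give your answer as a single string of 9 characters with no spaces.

Tracking allowed requests in the window:
  req#1 t=3s: ALLOW
  req#2 t=3s: ALLOW
  req#3 t=4s: ALLOW
  req#4 t=4s: ALLOW
  req#5 t=5s: DENY
  req#6 t=15s: DENY
  req#7 t=15s: DENY
  req#8 t=16s: DENY
  req#9 t=18s: ALLOW

Answer: AAAADDDDA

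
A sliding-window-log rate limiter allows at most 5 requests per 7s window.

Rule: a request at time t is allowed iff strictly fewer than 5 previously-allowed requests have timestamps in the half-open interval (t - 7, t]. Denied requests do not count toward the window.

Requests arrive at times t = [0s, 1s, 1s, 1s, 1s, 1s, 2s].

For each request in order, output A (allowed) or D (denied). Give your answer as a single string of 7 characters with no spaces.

Tracking allowed requests in the window:
  req#1 t=0s: ALLOW
  req#2 t=1s: ALLOW
  req#3 t=1s: ALLOW
  req#4 t=1s: ALLOW
  req#5 t=1s: ALLOW
  req#6 t=1s: DENY
  req#7 t=2s: DENY

Answer: AAAAADD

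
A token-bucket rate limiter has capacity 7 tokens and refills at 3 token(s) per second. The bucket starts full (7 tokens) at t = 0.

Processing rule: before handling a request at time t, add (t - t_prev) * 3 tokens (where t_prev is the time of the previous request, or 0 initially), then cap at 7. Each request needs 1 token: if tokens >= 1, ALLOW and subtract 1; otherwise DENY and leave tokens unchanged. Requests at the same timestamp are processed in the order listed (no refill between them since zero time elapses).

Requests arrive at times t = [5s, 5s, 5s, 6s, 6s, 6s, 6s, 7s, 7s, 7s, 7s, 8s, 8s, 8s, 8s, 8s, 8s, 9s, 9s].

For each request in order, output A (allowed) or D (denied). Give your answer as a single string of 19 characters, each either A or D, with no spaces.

Answer: AAAAAAAAAAAAAAAADAA

Derivation:
Simulating step by step:
  req#1 t=5s: ALLOW
  req#2 t=5s: ALLOW
  req#3 t=5s: ALLOW
  req#4 t=6s: ALLOW
  req#5 t=6s: ALLOW
  req#6 t=6s: ALLOW
  req#7 t=6s: ALLOW
  req#8 t=7s: ALLOW
  req#9 t=7s: ALLOW
  req#10 t=7s: ALLOW
  req#11 t=7s: ALLOW
  req#12 t=8s: ALLOW
  req#13 t=8s: ALLOW
  req#14 t=8s: ALLOW
  req#15 t=8s: ALLOW
  req#16 t=8s: ALLOW
  req#17 t=8s: DENY
  req#18 t=9s: ALLOW
  req#19 t=9s: ALLOW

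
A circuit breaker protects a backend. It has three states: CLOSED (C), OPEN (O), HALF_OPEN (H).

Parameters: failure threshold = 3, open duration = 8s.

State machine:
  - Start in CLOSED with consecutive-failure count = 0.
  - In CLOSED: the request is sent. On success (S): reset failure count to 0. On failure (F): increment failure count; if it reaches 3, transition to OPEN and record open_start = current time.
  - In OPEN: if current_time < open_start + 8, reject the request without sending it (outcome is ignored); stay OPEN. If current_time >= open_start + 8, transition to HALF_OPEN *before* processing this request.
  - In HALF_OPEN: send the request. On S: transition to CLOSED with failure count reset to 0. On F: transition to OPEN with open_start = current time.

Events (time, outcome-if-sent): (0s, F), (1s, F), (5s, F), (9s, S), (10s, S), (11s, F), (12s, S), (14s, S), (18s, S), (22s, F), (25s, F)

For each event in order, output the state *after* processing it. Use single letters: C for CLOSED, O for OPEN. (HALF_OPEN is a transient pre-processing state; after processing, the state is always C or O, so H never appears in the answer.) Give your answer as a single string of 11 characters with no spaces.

State after each event:
  event#1 t=0s outcome=F: state=CLOSED
  event#2 t=1s outcome=F: state=CLOSED
  event#3 t=5s outcome=F: state=OPEN
  event#4 t=9s outcome=S: state=OPEN
  event#5 t=10s outcome=S: state=OPEN
  event#6 t=11s outcome=F: state=OPEN
  event#7 t=12s outcome=S: state=OPEN
  event#8 t=14s outcome=S: state=CLOSED
  event#9 t=18s outcome=S: state=CLOSED
  event#10 t=22s outcome=F: state=CLOSED
  event#11 t=25s outcome=F: state=CLOSED

Answer: CCOOOOOCCCC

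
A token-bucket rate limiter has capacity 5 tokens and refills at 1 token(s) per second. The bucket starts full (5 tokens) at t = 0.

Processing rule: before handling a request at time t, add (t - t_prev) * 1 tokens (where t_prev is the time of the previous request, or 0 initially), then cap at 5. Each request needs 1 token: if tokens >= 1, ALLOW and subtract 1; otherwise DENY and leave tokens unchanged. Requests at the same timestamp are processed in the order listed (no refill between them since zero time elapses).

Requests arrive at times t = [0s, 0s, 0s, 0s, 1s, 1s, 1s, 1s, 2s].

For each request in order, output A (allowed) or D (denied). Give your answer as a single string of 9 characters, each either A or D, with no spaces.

Simulating step by step:
  req#1 t=0s: ALLOW
  req#2 t=0s: ALLOW
  req#3 t=0s: ALLOW
  req#4 t=0s: ALLOW
  req#5 t=1s: ALLOW
  req#6 t=1s: ALLOW
  req#7 t=1s: DENY
  req#8 t=1s: DENY
  req#9 t=2s: ALLOW

Answer: AAAAAADDA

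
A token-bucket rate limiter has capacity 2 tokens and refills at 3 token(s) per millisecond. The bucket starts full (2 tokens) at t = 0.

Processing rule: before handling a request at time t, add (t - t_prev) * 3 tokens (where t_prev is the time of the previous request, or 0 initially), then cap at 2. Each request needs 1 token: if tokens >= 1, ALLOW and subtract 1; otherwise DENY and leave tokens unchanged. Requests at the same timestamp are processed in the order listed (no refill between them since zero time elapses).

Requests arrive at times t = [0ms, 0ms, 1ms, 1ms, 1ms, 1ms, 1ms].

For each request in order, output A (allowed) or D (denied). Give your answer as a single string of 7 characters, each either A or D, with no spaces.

Answer: AAAADDD

Derivation:
Simulating step by step:
  req#1 t=0ms: ALLOW
  req#2 t=0ms: ALLOW
  req#3 t=1ms: ALLOW
  req#4 t=1ms: ALLOW
  req#5 t=1ms: DENY
  req#6 t=1ms: DENY
  req#7 t=1ms: DENY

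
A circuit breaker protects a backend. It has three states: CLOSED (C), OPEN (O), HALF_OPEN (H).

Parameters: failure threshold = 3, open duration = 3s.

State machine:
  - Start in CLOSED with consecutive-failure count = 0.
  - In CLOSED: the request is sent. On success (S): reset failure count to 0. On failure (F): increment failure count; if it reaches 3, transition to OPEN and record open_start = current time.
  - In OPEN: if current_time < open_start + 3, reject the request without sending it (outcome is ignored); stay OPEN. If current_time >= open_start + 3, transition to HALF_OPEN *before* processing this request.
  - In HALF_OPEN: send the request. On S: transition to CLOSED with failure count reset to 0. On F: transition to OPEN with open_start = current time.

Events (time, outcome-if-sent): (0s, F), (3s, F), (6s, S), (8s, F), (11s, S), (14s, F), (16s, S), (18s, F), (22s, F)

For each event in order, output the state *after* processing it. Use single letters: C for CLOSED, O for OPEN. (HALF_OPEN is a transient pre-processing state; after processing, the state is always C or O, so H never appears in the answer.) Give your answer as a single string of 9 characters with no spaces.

State after each event:
  event#1 t=0s outcome=F: state=CLOSED
  event#2 t=3s outcome=F: state=CLOSED
  event#3 t=6s outcome=S: state=CLOSED
  event#4 t=8s outcome=F: state=CLOSED
  event#5 t=11s outcome=S: state=CLOSED
  event#6 t=14s outcome=F: state=CLOSED
  event#7 t=16s outcome=S: state=CLOSED
  event#8 t=18s outcome=F: state=CLOSED
  event#9 t=22s outcome=F: state=CLOSED

Answer: CCCCCCCCC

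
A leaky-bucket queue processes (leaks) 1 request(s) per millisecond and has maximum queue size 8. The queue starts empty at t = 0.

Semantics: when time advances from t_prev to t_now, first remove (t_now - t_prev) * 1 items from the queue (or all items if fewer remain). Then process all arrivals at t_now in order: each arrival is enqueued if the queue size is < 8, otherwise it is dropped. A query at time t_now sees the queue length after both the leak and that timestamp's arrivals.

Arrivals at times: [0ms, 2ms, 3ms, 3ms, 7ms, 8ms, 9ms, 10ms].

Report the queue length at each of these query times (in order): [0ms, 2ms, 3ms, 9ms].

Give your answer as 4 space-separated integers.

Answer: 1 1 2 1

Derivation:
Queue lengths at query times:
  query t=0ms: backlog = 1
  query t=2ms: backlog = 1
  query t=3ms: backlog = 2
  query t=9ms: backlog = 1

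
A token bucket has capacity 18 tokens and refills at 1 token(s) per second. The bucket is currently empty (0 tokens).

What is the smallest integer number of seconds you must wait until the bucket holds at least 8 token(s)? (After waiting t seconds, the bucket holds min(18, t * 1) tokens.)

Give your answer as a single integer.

Need t * 1 >= 8, so t >= 8/1.
Smallest integer t = ceil(8/1) = 8.

Answer: 8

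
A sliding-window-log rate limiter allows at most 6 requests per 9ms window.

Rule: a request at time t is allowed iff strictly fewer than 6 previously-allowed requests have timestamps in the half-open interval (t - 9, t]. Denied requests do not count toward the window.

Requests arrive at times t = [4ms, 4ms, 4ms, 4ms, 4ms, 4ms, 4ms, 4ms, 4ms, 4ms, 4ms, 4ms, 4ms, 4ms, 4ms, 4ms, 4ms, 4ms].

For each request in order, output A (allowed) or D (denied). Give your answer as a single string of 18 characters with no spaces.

Tracking allowed requests in the window:
  req#1 t=4ms: ALLOW
  req#2 t=4ms: ALLOW
  req#3 t=4ms: ALLOW
  req#4 t=4ms: ALLOW
  req#5 t=4ms: ALLOW
  req#6 t=4ms: ALLOW
  req#7 t=4ms: DENY
  req#8 t=4ms: DENY
  req#9 t=4ms: DENY
  req#10 t=4ms: DENY
  req#11 t=4ms: DENY
  req#12 t=4ms: DENY
  req#13 t=4ms: DENY
  req#14 t=4ms: DENY
  req#15 t=4ms: DENY
  req#16 t=4ms: DENY
  req#17 t=4ms: DENY
  req#18 t=4ms: DENY

Answer: AAAAAADDDDDDDDDDDD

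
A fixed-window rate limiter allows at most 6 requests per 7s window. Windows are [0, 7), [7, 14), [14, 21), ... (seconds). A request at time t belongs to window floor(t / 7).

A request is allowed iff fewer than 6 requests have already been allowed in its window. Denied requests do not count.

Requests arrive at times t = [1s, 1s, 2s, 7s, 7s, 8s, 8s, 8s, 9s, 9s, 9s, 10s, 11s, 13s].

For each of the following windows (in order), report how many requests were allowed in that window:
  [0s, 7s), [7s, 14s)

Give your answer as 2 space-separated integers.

Processing requests:
  req#1 t=1s (window 0): ALLOW
  req#2 t=1s (window 0): ALLOW
  req#3 t=2s (window 0): ALLOW
  req#4 t=7s (window 1): ALLOW
  req#5 t=7s (window 1): ALLOW
  req#6 t=8s (window 1): ALLOW
  req#7 t=8s (window 1): ALLOW
  req#8 t=8s (window 1): ALLOW
  req#9 t=9s (window 1): ALLOW
  req#10 t=9s (window 1): DENY
  req#11 t=9s (window 1): DENY
  req#12 t=10s (window 1): DENY
  req#13 t=11s (window 1): DENY
  req#14 t=13s (window 1): DENY

Allowed counts by window: 3 6

Answer: 3 6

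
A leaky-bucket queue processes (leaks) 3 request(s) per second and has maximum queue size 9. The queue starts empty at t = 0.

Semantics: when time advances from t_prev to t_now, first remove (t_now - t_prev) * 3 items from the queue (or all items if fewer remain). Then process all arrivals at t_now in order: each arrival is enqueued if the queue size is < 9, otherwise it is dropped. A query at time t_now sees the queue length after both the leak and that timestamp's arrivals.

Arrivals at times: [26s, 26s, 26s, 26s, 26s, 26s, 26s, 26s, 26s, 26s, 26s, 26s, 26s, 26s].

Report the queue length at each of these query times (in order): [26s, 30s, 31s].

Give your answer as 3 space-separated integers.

Queue lengths at query times:
  query t=26s: backlog = 9
  query t=30s: backlog = 0
  query t=31s: backlog = 0

Answer: 9 0 0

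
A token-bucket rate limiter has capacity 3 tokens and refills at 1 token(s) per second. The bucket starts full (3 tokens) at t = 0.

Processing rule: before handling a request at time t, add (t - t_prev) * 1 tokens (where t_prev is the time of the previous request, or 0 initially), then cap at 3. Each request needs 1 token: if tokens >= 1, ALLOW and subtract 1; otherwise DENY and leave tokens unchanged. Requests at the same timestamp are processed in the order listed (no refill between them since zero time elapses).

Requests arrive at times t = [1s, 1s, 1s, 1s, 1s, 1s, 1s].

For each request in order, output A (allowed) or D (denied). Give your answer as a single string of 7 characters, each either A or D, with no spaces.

Answer: AAADDDD

Derivation:
Simulating step by step:
  req#1 t=1s: ALLOW
  req#2 t=1s: ALLOW
  req#3 t=1s: ALLOW
  req#4 t=1s: DENY
  req#5 t=1s: DENY
  req#6 t=1s: DENY
  req#7 t=1s: DENY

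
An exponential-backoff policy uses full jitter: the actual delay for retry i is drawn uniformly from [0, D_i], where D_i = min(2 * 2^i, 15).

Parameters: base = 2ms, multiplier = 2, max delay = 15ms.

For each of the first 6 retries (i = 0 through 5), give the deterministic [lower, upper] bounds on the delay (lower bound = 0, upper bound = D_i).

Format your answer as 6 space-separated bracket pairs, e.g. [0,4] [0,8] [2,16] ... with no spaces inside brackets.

Answer: [0,2] [0,4] [0,8] [0,15] [0,15] [0,15]

Derivation:
Computing bounds per retry:
  i=0: D_i=min(2*2^0,15)=2, bounds=[0,2]
  i=1: D_i=min(2*2^1,15)=4, bounds=[0,4]
  i=2: D_i=min(2*2^2,15)=8, bounds=[0,8]
  i=3: D_i=min(2*2^3,15)=15, bounds=[0,15]
  i=4: D_i=min(2*2^4,15)=15, bounds=[0,15]
  i=5: D_i=min(2*2^5,15)=15, bounds=[0,15]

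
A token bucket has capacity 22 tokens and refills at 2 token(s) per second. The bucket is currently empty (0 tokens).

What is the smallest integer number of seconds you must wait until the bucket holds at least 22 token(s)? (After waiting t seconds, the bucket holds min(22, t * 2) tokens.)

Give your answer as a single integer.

Answer: 11

Derivation:
Need t * 2 >= 22, so t >= 22/2.
Smallest integer t = ceil(22/2) = 11.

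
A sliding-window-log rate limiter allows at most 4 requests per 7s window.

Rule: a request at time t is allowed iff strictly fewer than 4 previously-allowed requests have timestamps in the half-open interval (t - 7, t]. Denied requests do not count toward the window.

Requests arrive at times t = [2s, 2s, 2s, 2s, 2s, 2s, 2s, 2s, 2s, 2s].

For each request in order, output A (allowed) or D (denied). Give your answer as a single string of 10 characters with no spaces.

Tracking allowed requests in the window:
  req#1 t=2s: ALLOW
  req#2 t=2s: ALLOW
  req#3 t=2s: ALLOW
  req#4 t=2s: ALLOW
  req#5 t=2s: DENY
  req#6 t=2s: DENY
  req#7 t=2s: DENY
  req#8 t=2s: DENY
  req#9 t=2s: DENY
  req#10 t=2s: DENY

Answer: AAAADDDDDD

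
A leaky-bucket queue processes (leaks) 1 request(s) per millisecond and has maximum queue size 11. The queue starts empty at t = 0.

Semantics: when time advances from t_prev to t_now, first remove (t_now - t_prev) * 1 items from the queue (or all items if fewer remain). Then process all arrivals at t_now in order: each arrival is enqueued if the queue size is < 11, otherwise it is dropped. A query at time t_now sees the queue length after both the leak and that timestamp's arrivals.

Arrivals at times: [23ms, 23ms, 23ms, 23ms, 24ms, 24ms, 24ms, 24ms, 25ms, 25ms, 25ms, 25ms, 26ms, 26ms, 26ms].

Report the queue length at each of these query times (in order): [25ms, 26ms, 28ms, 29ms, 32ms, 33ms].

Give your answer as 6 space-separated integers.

Queue lengths at query times:
  query t=25ms: backlog = 10
  query t=26ms: backlog = 11
  query t=28ms: backlog = 9
  query t=29ms: backlog = 8
  query t=32ms: backlog = 5
  query t=33ms: backlog = 4

Answer: 10 11 9 8 5 4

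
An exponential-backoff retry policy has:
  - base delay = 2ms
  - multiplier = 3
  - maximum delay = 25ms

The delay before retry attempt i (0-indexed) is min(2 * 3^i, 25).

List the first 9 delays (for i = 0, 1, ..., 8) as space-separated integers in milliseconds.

Computing each delay:
  i=0: min(2*3^0, 25) = 2
  i=1: min(2*3^1, 25) = 6
  i=2: min(2*3^2, 25) = 18
  i=3: min(2*3^3, 25) = 25
  i=4: min(2*3^4, 25) = 25
  i=5: min(2*3^5, 25) = 25
  i=6: min(2*3^6, 25) = 25
  i=7: min(2*3^7, 25) = 25
  i=8: min(2*3^8, 25) = 25

Answer: 2 6 18 25 25 25 25 25 25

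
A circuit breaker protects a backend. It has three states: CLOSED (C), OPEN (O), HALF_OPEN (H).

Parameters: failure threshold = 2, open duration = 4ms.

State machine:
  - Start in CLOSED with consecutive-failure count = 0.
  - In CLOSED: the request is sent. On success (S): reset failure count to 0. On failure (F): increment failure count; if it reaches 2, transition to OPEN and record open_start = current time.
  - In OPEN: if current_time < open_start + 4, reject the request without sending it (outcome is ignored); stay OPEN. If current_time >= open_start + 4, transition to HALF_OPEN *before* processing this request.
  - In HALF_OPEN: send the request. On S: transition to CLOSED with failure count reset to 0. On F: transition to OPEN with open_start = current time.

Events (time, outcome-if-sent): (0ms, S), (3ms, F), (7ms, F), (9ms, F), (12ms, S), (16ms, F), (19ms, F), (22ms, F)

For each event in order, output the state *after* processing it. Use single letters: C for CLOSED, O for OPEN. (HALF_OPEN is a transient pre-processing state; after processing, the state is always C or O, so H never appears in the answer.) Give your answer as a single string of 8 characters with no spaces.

State after each event:
  event#1 t=0ms outcome=S: state=CLOSED
  event#2 t=3ms outcome=F: state=CLOSED
  event#3 t=7ms outcome=F: state=OPEN
  event#4 t=9ms outcome=F: state=OPEN
  event#5 t=12ms outcome=S: state=CLOSED
  event#6 t=16ms outcome=F: state=CLOSED
  event#7 t=19ms outcome=F: state=OPEN
  event#8 t=22ms outcome=F: state=OPEN

Answer: CCOOCCOO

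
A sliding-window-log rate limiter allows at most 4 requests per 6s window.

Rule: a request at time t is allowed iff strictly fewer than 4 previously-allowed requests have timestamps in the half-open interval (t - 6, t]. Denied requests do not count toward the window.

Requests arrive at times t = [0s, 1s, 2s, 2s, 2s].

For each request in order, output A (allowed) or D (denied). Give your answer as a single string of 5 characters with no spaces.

Answer: AAAAD

Derivation:
Tracking allowed requests in the window:
  req#1 t=0s: ALLOW
  req#2 t=1s: ALLOW
  req#3 t=2s: ALLOW
  req#4 t=2s: ALLOW
  req#5 t=2s: DENY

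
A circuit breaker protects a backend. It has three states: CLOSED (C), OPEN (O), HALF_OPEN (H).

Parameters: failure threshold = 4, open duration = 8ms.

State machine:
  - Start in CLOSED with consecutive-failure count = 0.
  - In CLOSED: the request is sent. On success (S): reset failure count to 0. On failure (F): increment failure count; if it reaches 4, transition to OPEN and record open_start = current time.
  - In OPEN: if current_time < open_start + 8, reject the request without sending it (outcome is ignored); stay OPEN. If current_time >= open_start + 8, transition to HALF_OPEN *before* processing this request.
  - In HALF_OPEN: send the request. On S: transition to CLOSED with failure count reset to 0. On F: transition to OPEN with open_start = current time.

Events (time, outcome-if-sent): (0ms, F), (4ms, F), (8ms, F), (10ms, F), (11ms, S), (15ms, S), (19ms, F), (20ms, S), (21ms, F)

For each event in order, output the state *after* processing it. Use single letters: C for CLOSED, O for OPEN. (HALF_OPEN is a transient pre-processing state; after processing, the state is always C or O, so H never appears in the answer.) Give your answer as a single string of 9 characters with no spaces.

Answer: CCCOOOOOO

Derivation:
State after each event:
  event#1 t=0ms outcome=F: state=CLOSED
  event#2 t=4ms outcome=F: state=CLOSED
  event#3 t=8ms outcome=F: state=CLOSED
  event#4 t=10ms outcome=F: state=OPEN
  event#5 t=11ms outcome=S: state=OPEN
  event#6 t=15ms outcome=S: state=OPEN
  event#7 t=19ms outcome=F: state=OPEN
  event#8 t=20ms outcome=S: state=OPEN
  event#9 t=21ms outcome=F: state=OPEN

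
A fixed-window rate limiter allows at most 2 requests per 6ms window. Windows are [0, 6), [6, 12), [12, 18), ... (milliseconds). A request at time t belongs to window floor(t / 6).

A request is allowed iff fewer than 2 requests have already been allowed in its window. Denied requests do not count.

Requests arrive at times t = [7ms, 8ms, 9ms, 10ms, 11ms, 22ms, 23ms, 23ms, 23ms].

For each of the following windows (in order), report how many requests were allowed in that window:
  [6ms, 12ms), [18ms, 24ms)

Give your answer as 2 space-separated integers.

Processing requests:
  req#1 t=7ms (window 1): ALLOW
  req#2 t=8ms (window 1): ALLOW
  req#3 t=9ms (window 1): DENY
  req#4 t=10ms (window 1): DENY
  req#5 t=11ms (window 1): DENY
  req#6 t=22ms (window 3): ALLOW
  req#7 t=23ms (window 3): ALLOW
  req#8 t=23ms (window 3): DENY
  req#9 t=23ms (window 3): DENY

Allowed counts by window: 2 2

Answer: 2 2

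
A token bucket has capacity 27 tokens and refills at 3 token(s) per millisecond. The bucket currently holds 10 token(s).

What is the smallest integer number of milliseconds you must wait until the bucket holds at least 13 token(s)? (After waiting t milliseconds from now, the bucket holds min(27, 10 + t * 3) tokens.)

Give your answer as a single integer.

Answer: 1

Derivation:
Need 10 + t * 3 >= 13, so t >= 3/3.
Smallest integer t = ceil(3/3) = 1.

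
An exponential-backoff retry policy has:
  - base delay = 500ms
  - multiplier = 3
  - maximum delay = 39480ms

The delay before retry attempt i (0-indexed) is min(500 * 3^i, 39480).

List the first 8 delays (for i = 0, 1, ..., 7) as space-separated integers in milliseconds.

Answer: 500 1500 4500 13500 39480 39480 39480 39480

Derivation:
Computing each delay:
  i=0: min(500*3^0, 39480) = 500
  i=1: min(500*3^1, 39480) = 1500
  i=2: min(500*3^2, 39480) = 4500
  i=3: min(500*3^3, 39480) = 13500
  i=4: min(500*3^4, 39480) = 39480
  i=5: min(500*3^5, 39480) = 39480
  i=6: min(500*3^6, 39480) = 39480
  i=7: min(500*3^7, 39480) = 39480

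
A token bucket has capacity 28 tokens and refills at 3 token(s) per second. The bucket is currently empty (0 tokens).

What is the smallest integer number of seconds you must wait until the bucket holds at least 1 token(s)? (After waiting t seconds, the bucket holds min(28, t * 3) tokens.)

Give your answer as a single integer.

Need t * 3 >= 1, so t >= 1/3.
Smallest integer t = ceil(1/3) = 1.

Answer: 1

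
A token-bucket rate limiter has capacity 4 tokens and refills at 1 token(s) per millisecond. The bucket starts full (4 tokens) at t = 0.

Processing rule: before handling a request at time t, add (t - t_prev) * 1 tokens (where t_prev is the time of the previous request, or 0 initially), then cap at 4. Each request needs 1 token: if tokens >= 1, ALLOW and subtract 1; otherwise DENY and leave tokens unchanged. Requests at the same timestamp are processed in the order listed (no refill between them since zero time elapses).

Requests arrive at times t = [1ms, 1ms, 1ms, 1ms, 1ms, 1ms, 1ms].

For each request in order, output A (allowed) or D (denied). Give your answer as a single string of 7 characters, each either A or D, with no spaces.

Answer: AAAADDD

Derivation:
Simulating step by step:
  req#1 t=1ms: ALLOW
  req#2 t=1ms: ALLOW
  req#3 t=1ms: ALLOW
  req#4 t=1ms: ALLOW
  req#5 t=1ms: DENY
  req#6 t=1ms: DENY
  req#7 t=1ms: DENY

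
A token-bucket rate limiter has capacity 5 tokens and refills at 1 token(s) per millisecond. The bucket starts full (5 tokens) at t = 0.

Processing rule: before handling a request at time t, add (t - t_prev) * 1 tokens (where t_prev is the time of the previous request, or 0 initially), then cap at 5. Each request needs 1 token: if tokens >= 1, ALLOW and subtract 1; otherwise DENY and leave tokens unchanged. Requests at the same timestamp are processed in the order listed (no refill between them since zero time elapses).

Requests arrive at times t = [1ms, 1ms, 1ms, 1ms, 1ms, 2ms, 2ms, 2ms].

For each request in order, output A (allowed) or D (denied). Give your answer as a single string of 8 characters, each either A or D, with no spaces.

Simulating step by step:
  req#1 t=1ms: ALLOW
  req#2 t=1ms: ALLOW
  req#3 t=1ms: ALLOW
  req#4 t=1ms: ALLOW
  req#5 t=1ms: ALLOW
  req#6 t=2ms: ALLOW
  req#7 t=2ms: DENY
  req#8 t=2ms: DENY

Answer: AAAAAADD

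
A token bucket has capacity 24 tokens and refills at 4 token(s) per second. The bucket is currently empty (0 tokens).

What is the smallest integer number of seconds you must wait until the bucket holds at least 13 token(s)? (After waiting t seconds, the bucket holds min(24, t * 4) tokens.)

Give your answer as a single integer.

Answer: 4

Derivation:
Need t * 4 >= 13, so t >= 13/4.
Smallest integer t = ceil(13/4) = 4.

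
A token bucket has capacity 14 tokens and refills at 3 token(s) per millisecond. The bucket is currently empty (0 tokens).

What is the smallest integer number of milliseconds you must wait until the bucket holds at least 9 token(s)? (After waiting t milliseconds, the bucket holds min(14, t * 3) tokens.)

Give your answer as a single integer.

Need t * 3 >= 9, so t >= 9/3.
Smallest integer t = ceil(9/3) = 3.

Answer: 3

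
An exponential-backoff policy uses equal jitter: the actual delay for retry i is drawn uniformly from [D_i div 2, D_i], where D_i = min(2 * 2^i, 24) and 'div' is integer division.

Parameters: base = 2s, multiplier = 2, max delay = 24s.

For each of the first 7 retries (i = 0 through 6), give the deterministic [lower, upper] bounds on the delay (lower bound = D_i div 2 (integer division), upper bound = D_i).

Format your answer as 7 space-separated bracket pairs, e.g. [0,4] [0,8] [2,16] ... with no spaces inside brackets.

Answer: [1,2] [2,4] [4,8] [8,16] [12,24] [12,24] [12,24]

Derivation:
Computing bounds per retry:
  i=0: D_i=min(2*2^0,24)=2, bounds=[1,2]
  i=1: D_i=min(2*2^1,24)=4, bounds=[2,4]
  i=2: D_i=min(2*2^2,24)=8, bounds=[4,8]
  i=3: D_i=min(2*2^3,24)=16, bounds=[8,16]
  i=4: D_i=min(2*2^4,24)=24, bounds=[12,24]
  i=5: D_i=min(2*2^5,24)=24, bounds=[12,24]
  i=6: D_i=min(2*2^6,24)=24, bounds=[12,24]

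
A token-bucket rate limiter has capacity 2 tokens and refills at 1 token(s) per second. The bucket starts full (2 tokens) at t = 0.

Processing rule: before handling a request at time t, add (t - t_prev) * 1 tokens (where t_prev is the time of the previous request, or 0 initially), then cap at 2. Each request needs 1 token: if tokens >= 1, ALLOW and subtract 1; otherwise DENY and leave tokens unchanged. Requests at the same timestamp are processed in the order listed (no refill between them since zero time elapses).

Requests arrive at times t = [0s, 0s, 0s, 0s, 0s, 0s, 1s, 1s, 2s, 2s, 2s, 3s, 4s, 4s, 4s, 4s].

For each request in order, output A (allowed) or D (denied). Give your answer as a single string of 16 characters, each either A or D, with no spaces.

Answer: AADDDDADADDAADDD

Derivation:
Simulating step by step:
  req#1 t=0s: ALLOW
  req#2 t=0s: ALLOW
  req#3 t=0s: DENY
  req#4 t=0s: DENY
  req#5 t=0s: DENY
  req#6 t=0s: DENY
  req#7 t=1s: ALLOW
  req#8 t=1s: DENY
  req#9 t=2s: ALLOW
  req#10 t=2s: DENY
  req#11 t=2s: DENY
  req#12 t=3s: ALLOW
  req#13 t=4s: ALLOW
  req#14 t=4s: DENY
  req#15 t=4s: DENY
  req#16 t=4s: DENY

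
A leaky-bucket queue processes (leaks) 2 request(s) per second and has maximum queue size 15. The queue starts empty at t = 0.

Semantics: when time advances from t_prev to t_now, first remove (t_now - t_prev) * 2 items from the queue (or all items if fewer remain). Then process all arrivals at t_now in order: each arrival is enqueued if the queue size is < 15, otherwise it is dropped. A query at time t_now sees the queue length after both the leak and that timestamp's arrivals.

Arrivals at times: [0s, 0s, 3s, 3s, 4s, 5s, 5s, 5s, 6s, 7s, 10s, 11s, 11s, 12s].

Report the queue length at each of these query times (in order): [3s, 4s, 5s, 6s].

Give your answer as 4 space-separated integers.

Queue lengths at query times:
  query t=3s: backlog = 2
  query t=4s: backlog = 1
  query t=5s: backlog = 3
  query t=6s: backlog = 2

Answer: 2 1 3 2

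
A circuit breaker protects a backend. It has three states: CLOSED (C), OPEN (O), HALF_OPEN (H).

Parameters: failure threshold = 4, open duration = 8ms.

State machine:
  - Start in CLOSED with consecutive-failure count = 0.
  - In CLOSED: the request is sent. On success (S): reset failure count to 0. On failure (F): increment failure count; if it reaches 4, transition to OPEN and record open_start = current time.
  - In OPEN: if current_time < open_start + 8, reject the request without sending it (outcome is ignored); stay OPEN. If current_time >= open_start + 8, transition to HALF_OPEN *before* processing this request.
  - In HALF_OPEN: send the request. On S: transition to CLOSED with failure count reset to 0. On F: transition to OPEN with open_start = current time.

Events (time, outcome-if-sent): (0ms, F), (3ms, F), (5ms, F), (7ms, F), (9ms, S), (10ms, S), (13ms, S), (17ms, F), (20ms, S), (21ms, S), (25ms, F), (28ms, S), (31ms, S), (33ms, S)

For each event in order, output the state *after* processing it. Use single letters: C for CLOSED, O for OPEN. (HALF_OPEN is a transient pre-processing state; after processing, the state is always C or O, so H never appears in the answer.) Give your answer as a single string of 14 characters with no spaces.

State after each event:
  event#1 t=0ms outcome=F: state=CLOSED
  event#2 t=3ms outcome=F: state=CLOSED
  event#3 t=5ms outcome=F: state=CLOSED
  event#4 t=7ms outcome=F: state=OPEN
  event#5 t=9ms outcome=S: state=OPEN
  event#6 t=10ms outcome=S: state=OPEN
  event#7 t=13ms outcome=S: state=OPEN
  event#8 t=17ms outcome=F: state=OPEN
  event#9 t=20ms outcome=S: state=OPEN
  event#10 t=21ms outcome=S: state=OPEN
  event#11 t=25ms outcome=F: state=OPEN
  event#12 t=28ms outcome=S: state=OPEN
  event#13 t=31ms outcome=S: state=OPEN
  event#14 t=33ms outcome=S: state=CLOSED

Answer: CCCOOOOOOOOOOC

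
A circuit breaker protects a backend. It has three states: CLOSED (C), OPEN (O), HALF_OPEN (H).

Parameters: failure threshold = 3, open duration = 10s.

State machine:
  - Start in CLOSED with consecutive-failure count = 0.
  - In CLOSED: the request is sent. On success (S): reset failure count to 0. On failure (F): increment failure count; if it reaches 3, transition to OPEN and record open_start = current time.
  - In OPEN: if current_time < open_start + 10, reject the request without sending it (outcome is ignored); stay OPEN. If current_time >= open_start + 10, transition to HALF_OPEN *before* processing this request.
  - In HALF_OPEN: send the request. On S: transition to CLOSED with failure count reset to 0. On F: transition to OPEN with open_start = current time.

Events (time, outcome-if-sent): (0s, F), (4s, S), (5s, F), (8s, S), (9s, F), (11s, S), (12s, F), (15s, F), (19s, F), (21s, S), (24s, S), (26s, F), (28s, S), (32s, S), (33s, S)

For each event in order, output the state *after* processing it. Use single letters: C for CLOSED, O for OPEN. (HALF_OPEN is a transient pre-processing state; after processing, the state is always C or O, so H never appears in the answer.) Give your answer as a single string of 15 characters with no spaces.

Answer: CCCCCCCCOOOOOCC

Derivation:
State after each event:
  event#1 t=0s outcome=F: state=CLOSED
  event#2 t=4s outcome=S: state=CLOSED
  event#3 t=5s outcome=F: state=CLOSED
  event#4 t=8s outcome=S: state=CLOSED
  event#5 t=9s outcome=F: state=CLOSED
  event#6 t=11s outcome=S: state=CLOSED
  event#7 t=12s outcome=F: state=CLOSED
  event#8 t=15s outcome=F: state=CLOSED
  event#9 t=19s outcome=F: state=OPEN
  event#10 t=21s outcome=S: state=OPEN
  event#11 t=24s outcome=S: state=OPEN
  event#12 t=26s outcome=F: state=OPEN
  event#13 t=28s outcome=S: state=OPEN
  event#14 t=32s outcome=S: state=CLOSED
  event#15 t=33s outcome=S: state=CLOSED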